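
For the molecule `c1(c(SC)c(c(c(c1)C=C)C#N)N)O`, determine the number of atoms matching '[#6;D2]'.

3

Check the 14 heavy atoms by environment: 5× c (aromatic, D3) → no; 1× c (aromatic, D2) → match; 2× N (D1) → no; 2× C (D2) → match; 1× O (D1) → no; 2× C (D1) → no; 1× S (D2) → no.
Summing the matching environments: 1 + 2 = 3 matching atoms.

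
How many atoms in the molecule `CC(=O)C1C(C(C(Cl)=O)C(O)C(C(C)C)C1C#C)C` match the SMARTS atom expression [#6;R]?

6

The query [#6;R] means: carbon that is part of a ring.
Check the 19 heavy atoms by environment: 6× C (in 6-ring) → match; 9× C (acyclic) → no; 3× O (acyclic) → no; 1× Cl (acyclic) → no.
That gives 6 matching atoms.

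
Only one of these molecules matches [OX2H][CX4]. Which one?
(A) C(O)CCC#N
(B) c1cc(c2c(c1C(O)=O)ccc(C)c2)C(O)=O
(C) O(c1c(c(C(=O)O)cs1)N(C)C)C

A

[OX2H][CX4] describes a hydroxyl oxygen bound to an sp3 (X4) carbon (an aliphatic alcohol).
(A) contains a hydroxyl group (-OH), which satisfies every atom and bond constraint.
(B) has a carboxylic acid group (-C(=O)OH) but the -OH is on a CX3 carbonyl carbon, not a CX4 carbon.
(C) has a carboxylic acid group (-C(=O)OH) but the -OH is on a CX3 carbonyl carbon, not a CX4 carbon.
So the answer is (A).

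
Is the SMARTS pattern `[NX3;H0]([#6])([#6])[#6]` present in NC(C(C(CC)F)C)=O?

No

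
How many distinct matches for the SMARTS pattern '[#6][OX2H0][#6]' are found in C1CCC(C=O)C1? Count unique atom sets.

0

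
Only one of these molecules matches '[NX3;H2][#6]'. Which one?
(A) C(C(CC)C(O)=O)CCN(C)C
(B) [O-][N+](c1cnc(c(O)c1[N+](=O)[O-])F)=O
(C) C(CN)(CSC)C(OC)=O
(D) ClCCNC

C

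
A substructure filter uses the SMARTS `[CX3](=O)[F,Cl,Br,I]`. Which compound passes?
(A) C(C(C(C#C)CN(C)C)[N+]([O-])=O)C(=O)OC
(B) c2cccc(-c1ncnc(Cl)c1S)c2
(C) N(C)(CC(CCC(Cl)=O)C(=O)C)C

C

[CX3](=O)[F,Cl,Br,I] describes a carbonyl carbon bonded to a halogen (an acyl halide).
(A) has a methyl-ester group (-C(=O)OCH3) but the carbonyl is bonded to -O-C, not to a halogen.
(B) has a chloro substituent but the Cl is not on a carbonyl carbon.
(C) contains an acyl chloride (-C(=O)Cl), which satisfies every atom and bond constraint.
So the answer is (C).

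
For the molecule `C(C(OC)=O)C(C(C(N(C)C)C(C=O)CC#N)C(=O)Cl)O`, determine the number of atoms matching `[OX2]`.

The query [OX2] means: aliphatic oxygen with two total connections — ether, hydroxyl, or ester single-bond O.
Check the 21 heavy atoms by environment: 9× C (X4) → no; 3× C (X3) → no; 3× O (X1) → no; 1× Cl (X1) → no; 1× N (X3) → no; 1× C (X2) → no; 1× N (X1) → no; 2× O (X2) → match.
That gives 2 matching atoms.

2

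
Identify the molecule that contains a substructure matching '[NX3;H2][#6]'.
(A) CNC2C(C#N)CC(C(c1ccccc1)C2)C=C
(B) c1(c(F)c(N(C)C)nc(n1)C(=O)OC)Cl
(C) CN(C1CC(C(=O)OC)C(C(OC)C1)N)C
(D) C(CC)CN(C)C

C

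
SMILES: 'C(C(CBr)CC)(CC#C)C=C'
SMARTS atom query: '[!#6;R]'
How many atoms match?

0

The query [!#6;R] means: non-carbon atom that is part of a ring.
Check the 11 heavy atoms by environment: 10× C (acyclic) → no; 1× Br (acyclic) → no.
No environment satisfies the query, so 0 matching atoms.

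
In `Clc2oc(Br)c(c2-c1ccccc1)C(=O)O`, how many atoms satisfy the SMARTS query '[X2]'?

2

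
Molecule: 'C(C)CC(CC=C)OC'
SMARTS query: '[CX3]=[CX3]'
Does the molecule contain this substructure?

Yes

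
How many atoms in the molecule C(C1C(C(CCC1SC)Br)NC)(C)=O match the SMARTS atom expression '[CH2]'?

2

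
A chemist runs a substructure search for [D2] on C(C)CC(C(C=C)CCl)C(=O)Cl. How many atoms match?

The query [D2] means: atom with exactly two heavy-atom neighbours.
Check the 12 heavy atoms by environment: 4× C (D2) → match; 3× C (D3) → no; 1× O (D1) → no; 2× Cl (D1) → no; 2× C (D1) → no.
That gives 4 matching atoms.

4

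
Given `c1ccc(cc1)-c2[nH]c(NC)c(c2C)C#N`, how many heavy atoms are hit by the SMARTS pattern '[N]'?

The query [N] means: uppercase N matches aliphatic (non-aromatic) nitrogen only.
Check the 16 heavy atoms by environment: 1× n (aromatic) → no; 10× c (aromatic) → no; 3× C → no; 2× N → match.
That gives 2 matching atoms.

2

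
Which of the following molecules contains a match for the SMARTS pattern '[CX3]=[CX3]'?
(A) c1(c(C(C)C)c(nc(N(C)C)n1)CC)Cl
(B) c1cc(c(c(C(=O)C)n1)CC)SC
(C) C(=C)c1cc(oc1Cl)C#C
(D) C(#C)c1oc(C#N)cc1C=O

C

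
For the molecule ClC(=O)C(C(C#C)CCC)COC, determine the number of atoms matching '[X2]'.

3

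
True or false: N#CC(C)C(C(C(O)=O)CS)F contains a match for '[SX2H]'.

The pattern [SX2H] describes an aliphatic sulfur with two connections, one being H — a thiol.
The molecule carries a thiol (-SH), whose atoms satisfy every constraint of the query, so the pattern matches.

True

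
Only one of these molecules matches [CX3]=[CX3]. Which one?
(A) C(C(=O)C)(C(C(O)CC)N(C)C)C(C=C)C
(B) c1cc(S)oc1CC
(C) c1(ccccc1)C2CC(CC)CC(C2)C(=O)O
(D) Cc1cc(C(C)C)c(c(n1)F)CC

[CX3]=[CX3] describes a non-aromatic C=C double bond between two sp2 carbons (an alkene).
(A) contains a vinyl group (-CH=CH2), which satisfies every atom and bond constraint.
(B) has an ethyl group (-CH2CH3) but its C-C bond is a single bond between CX4 carbons, not CX3=CX3.
(C) has an ethyl group (-CH2CH3) but its C-C bond is a single bond between CX4 carbons, not CX3=CX3.
(D) has an ethyl group (-CH2CH3) but its C-C bond is a single bond between CX4 carbons, not CX3=CX3.
So the answer is (A).

A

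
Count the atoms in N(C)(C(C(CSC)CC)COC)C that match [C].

10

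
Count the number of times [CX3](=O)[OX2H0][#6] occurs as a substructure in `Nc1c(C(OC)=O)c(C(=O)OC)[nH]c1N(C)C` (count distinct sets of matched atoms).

[CX3](=O)[OX2H0][#6] is the SMARTS for an ester: a carbonyl carbon bonded to an oxygen that is itself bonded to carbon (no H on that O).
The molecule carries 2 separate instances of a methyl-ester group (-C(=O)OCH3) meeting every constraint; each maps to a distinct set of atoms, giving 2 matches.

2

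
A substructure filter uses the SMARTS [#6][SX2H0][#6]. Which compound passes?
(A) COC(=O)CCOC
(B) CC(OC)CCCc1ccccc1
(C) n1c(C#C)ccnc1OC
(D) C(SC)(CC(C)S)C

D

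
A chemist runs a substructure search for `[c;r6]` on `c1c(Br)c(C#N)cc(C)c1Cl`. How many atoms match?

6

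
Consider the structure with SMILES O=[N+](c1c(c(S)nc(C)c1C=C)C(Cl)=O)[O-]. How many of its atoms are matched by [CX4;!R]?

1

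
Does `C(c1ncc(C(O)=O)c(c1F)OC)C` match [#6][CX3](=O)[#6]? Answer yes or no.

No

The pattern [#6][CX3](=O)[#6] describes a carbonyl carbon (no H) flanked by two carbons — a ketone.
The closest candidate here is a carboxylic acid group (-C(=O)OH), but one neighbour of the carbonyl carbon is O, not C. No other fragment satisfies the full query, so there is no match.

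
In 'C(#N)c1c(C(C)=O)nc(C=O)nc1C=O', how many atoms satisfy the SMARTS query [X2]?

3

Check the 15 heavy atoms by environment: 2× n (aromatic, X2) → match; 4× c (aromatic, X3) → no; 3× C (X3) → no; 3× O (X1) → no; 1× C (X4) → no; 1× C (X2) → match; 1× N (X1) → no.
Summing the matching environments: 2 + 1 = 3 matching atoms.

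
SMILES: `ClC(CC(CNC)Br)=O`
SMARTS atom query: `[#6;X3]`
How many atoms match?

The query [#6;X3] means: any carbon (aromatic or not) with three total connections.
Check the 9 heavy atoms by environment: 4× C (X4) → no; 1× Br (X1) → no; 1× C (X3) → match; 1× O (X1) → no; 1× Cl (X1) → no; 1× N (X3) → no.
That gives 1 matching atom.

1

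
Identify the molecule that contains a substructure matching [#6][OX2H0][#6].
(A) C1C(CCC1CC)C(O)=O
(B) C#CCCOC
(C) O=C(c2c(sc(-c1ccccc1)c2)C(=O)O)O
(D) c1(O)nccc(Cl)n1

[#6][OX2H0][#6] describes an aliphatic oxygen bridging two carbons with no H on the oxygen (an ether).
(A) has a carboxylic acid group (-C(=O)OH) but the -OH oxygen has H1; the =O is OX1, not OX2.
(B) contains a methoxy ether (-OCH3), which satisfies every atom and bond constraint.
(C) has a carboxylic acid group (-C(=O)OH) but the -OH oxygen has H1; the =O is OX1, not OX2.
(D) has a hydroxyl group (-OH) but the oxygen has H1, not H0 bridging two carbons.
So the answer is (B).

B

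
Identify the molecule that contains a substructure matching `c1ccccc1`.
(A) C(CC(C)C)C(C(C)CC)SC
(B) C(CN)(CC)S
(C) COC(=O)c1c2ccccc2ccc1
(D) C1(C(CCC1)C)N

C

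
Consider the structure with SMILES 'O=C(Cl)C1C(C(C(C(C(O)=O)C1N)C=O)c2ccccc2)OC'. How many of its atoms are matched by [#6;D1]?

The query [#6;D1] means: carbon bonded to exactly one heavy atom.
Check the 23 heavy atoms by environment: 8× C (D3) → no; 1× C (D2) → no; 4× O (D1) → no; 1× Cl (D1) → no; 1× N (D1) → no; 1× c (aromatic, D3) → no; 5× c (aromatic, D2) → no; 1× O (D2) → no; 1× C (D1) → match.
That gives 1 matching atom.

1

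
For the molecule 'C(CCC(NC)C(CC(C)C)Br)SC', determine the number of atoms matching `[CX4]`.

11

The query [CX4] means: C with X4: aliphatic carbon with exactly 4 total connections (bonds + H).
Check the 14 heavy atoms by environment: 11× C (X4) → match; 1× Br (X1) → no; 1× S (X2) → no; 1× N (X3) → no.
That gives 11 matching atoms.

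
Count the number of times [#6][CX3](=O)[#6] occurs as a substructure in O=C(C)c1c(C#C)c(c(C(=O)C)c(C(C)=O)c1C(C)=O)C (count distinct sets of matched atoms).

[#6][CX3](=O)[#6] is the SMARTS for a ketone: a carbonyl carbon (no H) flanked by two carbons.
The molecule carries 4 separate instances of an acetyl/ketone group (-C(=O)CH3) meeting every constraint; each maps to a distinct set of atoms, giving 4 matches.

4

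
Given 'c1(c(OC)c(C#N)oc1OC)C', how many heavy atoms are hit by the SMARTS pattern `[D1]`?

4

The query [D1] means: atom with exactly one heavy-atom neighbour (degree 1).
Check the 12 heavy atoms by environment: 1× o (aromatic, D2) → no; 4× c (aromatic, D3) → no; 2× O (D2) → no; 3× C (D1) → match; 1× C (D2) → no; 1× N (D1) → match.
Summing the matching environments: 3 + 1 = 4 matching atoms.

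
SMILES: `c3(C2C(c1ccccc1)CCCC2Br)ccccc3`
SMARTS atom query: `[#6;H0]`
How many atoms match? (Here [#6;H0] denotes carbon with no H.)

The query [#6;H0] means: any carbon with no attached hydrogen.
Check the 19 heavy atoms by environment: 3× C (H2) → no; 3× C (H1) → no; 2× c (aromatic, H0) → match; 10× c (aromatic, H1) → no; 1× Br (H0) → no.
That gives 2 matching atoms.

2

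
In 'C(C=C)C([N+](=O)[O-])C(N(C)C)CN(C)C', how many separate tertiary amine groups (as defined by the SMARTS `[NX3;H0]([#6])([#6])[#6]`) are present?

[NX3;H0]([#6])([#6])[#6] is the SMARTS for a tertiary amine: a trivalent nitrogen with no H, bonded to three carbons.
The molecule carries 2 separate instances of a dimethylamino group (-N(CH3)2) meeting every constraint; each maps to a distinct set of atoms, giving 2 matches.

2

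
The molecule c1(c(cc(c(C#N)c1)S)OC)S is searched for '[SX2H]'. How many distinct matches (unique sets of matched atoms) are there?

2

[SX2H] is the SMARTS for a thiol: an aliphatic sulfur with two connections, one being H.
The molecule carries 2 separate instances of a thiol (-SH) meeting every constraint; each maps to a distinct set of atoms, giving 2 matches.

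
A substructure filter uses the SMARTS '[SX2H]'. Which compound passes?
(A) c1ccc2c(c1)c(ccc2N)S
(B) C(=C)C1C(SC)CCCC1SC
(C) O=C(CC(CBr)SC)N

[SX2H] describes an aliphatic sulfur with two connections, one being H (a thiol).
(A) contains a thiol (-SH), which satisfies every atom and bond constraint.
(B) has a methylthio ether (-SCH3) but the sulfur has H0 (bonded to two carbons), not H1.
(C) has a methylthio ether (-SCH3) but the sulfur has H0 (bonded to two carbons), not H1.
So the answer is (A).

A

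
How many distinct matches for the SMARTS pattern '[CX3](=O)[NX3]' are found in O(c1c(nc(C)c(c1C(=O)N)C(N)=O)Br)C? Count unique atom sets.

2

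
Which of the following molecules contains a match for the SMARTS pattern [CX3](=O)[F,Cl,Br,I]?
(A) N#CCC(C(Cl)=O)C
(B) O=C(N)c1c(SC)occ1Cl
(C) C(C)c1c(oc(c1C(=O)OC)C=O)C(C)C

A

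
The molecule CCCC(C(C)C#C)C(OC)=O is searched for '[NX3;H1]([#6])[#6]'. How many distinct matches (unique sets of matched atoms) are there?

0

[NX3;H1]([#6])[#6] is the SMARTS for a secondary amine: a trivalent nitrogen with one H, bonded to two carbons.
No fragment in the molecule satisfies every constraint, giving 0 matches.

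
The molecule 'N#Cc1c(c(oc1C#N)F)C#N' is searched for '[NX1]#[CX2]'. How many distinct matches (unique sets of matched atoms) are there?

3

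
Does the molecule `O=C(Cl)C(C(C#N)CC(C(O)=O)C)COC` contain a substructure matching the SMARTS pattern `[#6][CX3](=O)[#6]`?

No

The pattern [#6][CX3](=O)[#6] describes a carbonyl carbon (no H) flanked by two carbons — a ketone.
The closest candidate here is a carboxylic acid group (-C(=O)OH), but one neighbour of the carbonyl carbon is O, not C. No other fragment satisfies the full query, so there is no match.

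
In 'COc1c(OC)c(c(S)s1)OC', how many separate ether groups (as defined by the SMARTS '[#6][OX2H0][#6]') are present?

3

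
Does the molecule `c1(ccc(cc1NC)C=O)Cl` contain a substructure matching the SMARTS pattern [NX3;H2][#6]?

No

The pattern [NX3;H2][#6] describes a trivalent nitrogen with two H attached to carbon — a primary amine.
The closest candidate here is an N-methylamino group (-NHCH3), but the nitrogen bears two carbons and only one H (H1), not H2. No other fragment satisfies the full query, so there is no match.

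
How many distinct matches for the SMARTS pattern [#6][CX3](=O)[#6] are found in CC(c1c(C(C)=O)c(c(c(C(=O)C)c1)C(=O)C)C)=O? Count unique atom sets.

4

[#6][CX3](=O)[#6] is the SMARTS for a ketone: a carbonyl carbon (no H) flanked by two carbons.
The molecule carries 4 separate instances of an acetyl/ketone group (-C(=O)CH3) meeting every constraint; each maps to a distinct set of atoms, giving 4 matches.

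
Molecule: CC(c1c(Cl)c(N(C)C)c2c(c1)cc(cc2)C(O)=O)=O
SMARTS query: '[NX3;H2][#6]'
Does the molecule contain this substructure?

The pattern [NX3;H2][#6] describes a trivalent nitrogen with two H attached to carbon — a primary amine.
The closest candidate here is a dimethylamino group (-N(CH3)2), but the nitrogen has H0, not H2. No other fragment satisfies the full query, so there is no match.

No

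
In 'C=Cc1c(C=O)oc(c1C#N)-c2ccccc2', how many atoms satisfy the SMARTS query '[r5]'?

5

The query [r5] means: r5 matches atoms in a five-membered ring.
Check the 17 heavy atoms by environment: 1× o (aromatic, in 5-ring) → match; 4× c (aromatic, in 5-ring) → match; 4× C (acyclic) → no; 1× O (acyclic) → no; 1× N (acyclic) → no; 6× c (aromatic, in 6-ring) → no.
Summing the matching environments: 1 + 4 = 5 matching atoms.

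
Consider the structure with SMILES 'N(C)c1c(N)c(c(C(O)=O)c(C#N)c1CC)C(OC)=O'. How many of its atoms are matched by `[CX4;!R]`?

The query [CX4;!R] means: aliphatic carbon with four total connections, not in a ring.
Check the 20 heavy atoms by environment: 6× c (aromatic, X3, in 6-ring) → no; 1× C (X2, acyclic) → no; 1× N (X1, acyclic) → no; 2× C (X3, acyclic) → no; 2× O (X1, acyclic) → no; 2× O (X2, acyclic) → no; 4× C (X4, acyclic) → match; 2× N (X3, acyclic) → no.
That gives 4 matching atoms.

4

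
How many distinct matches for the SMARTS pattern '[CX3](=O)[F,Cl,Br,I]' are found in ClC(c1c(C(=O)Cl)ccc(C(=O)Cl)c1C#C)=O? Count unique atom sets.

3

[CX3](=O)[F,Cl,Br,I] is the SMARTS for an acyl halide: a carbonyl carbon bonded to a halogen.
The molecule carries 3 separate instances of an acyl chloride (-C(=O)Cl) meeting every constraint; each maps to a distinct set of atoms, giving 3 matches.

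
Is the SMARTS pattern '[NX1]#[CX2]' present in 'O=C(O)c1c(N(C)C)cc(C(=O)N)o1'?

The pattern [NX1]#[CX2] describes a nitrogen triple-bonded to a two-connected carbon — a nitrile.
The closest candidate here is a primary amide (-C(=O)NH2), but the nitrogen is NX3, not NX1. No other fragment satisfies the full query, so there is no match.

No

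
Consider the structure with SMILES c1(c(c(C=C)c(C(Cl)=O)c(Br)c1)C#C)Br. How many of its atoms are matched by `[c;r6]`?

The query [c;r6] means: aromatic carbon that belongs to a six-membered ring.
Check the 15 heavy atoms by environment: 6× c (aromatic, in 6-ring) → match; 5× C (acyclic) → no; 1× O (acyclic) → no; 1× Cl (acyclic) → no; 2× Br (acyclic) → no.
That gives 6 matching atoms.

6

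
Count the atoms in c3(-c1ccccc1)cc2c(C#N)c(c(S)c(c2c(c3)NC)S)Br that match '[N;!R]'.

2

The query [N;!R] means: aliphatic nitrogen not in a ring.
Check the 23 heavy atoms by environment: 16× c (aromatic, in 6-ring) → no; 2× C (acyclic) → no; 2× N (acyclic) → match; 2× S (acyclic) → no; 1× Br (acyclic) → no.
That gives 2 matching atoms.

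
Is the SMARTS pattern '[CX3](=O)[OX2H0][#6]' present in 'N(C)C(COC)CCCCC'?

The pattern [CX3](=O)[OX2H0][#6] describes a carbonyl carbon bonded to an oxygen that is itself bonded to carbon (no H on that O) — an ester.
The closest candidate here is a methoxy ether (-OCH3), but the ether oxygen is not adjacent to a C=O carbon. No other fragment satisfies the full query, so there is no match.

No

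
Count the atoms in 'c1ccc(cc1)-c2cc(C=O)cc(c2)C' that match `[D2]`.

9

The query [D2] means: atom with exactly two heavy-atom neighbours.
Check the 15 heavy atoms by environment: 4× c (aromatic, D3) → no; 8× c (aromatic, D2) → match; 1× C (D2) → match; 1× O (D1) → no; 1× C (D1) → no.
Summing the matching environments: 8 + 1 = 9 matching atoms.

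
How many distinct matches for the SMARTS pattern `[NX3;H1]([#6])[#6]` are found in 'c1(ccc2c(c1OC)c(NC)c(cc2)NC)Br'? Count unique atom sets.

2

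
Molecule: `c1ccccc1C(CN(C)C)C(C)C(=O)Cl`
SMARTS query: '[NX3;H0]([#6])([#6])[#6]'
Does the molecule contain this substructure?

Yes

The pattern [NX3;H0]([#6])([#6])[#6] describes a trivalent nitrogen with no H, bonded to three carbons — a tertiary amine.
The molecule carries a dimethylamino group (-N(CH3)2), whose atoms satisfy every constraint of the query, so the pattern matches.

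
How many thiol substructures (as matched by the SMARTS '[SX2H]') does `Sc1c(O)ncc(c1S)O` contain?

2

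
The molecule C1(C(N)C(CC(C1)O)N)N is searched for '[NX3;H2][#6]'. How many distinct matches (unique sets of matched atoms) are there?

[NX3;H2][#6] is the SMARTS for a primary amine: a trivalent nitrogen with two H attached to carbon.
The molecule carries 3 separate instances of a primary amino group (-NH2) meeting every constraint; each maps to a distinct set of atoms, giving 3 matches.

3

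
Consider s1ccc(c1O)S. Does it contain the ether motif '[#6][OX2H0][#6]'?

The pattern [#6][OX2H0][#6] describes an aliphatic oxygen bridging two carbons with no H on the oxygen — an ether.
The closest candidate here is a hydroxyl group (-OH), but the oxygen has H1, not H0 bridging two carbons. No other fragment satisfies the full query, so there is no match.

No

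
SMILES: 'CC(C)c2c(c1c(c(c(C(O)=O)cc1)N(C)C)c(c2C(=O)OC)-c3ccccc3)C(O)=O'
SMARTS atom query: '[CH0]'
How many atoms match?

The query [CH0] means: aliphatic carbon with no attached hydrogen.
Check the 32 heavy atoms by environment: 9× c (aromatic, H0) → no; 7× c (aromatic, H1) → no; 3× C (H0) → match; 4× O (H0) → no; 5× C (H3) → no; 1× C (H1) → no; 2× O (H1) → no; 1× N (H0) → no.
That gives 3 matching atoms.

3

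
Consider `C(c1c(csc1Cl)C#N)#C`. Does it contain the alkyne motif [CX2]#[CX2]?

Yes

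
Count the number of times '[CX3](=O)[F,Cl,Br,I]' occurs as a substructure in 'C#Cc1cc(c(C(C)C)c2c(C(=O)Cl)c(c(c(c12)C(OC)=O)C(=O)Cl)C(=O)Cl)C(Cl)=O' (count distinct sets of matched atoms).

4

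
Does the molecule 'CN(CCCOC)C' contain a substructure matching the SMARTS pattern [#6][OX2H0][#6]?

The pattern [#6][OX2H0][#6] describes an aliphatic oxygen bridging two carbons with no H on the oxygen — an ether.
The molecule carries a methoxy ether (-OCH3), whose atoms satisfy every constraint of the query, so the pattern matches.

Yes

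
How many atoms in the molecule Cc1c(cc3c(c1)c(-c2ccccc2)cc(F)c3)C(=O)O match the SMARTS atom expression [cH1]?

The query [cH1] means: aromatic carbon bearing exactly one hydrogen.
Check the 21 heavy atoms by environment: 7× c (aromatic, H0) → no; 9× c (aromatic, H1) → match; 1× C (H3) → no; 1× F (H0) → no; 1× C (H0) → no; 1× O (H0) → no; 1× O (H1) → no.
That gives 9 matching atoms.

9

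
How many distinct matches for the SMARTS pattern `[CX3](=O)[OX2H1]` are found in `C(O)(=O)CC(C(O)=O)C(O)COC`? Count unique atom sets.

2

[CX3](=O)[OX2H1] is the SMARTS for a carboxylic acid: an sp2 carbon double-bonded to O and single-bonded to an -OH oxygen.
The molecule carries 2 separate instances of a carboxylic acid group (-C(=O)OH) meeting every constraint; each maps to a distinct set of atoms, giving 2 matches.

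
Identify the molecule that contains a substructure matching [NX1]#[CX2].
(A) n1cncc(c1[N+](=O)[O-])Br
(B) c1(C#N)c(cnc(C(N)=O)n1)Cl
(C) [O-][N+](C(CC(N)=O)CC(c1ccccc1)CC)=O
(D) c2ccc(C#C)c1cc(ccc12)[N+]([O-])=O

[NX1]#[CX2] describes a nitrogen triple-bonded to a two-connected carbon (a nitrile).
(A) has a nitro group (-[N+](=O)[O-]) but there is no C#N triple bond.
(B) contains a nitrile (-C#N), which satisfies every atom and bond constraint.
(C) has a primary amide (-C(=O)NH2) but the nitrogen is NX3, not NX1.
(D) has a nitro group (-[N+](=O)[O-]) but there is no C#N triple bond.
So the answer is (B).

B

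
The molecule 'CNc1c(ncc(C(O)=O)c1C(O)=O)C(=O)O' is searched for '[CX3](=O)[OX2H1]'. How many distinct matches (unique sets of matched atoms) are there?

[CX3](=O)[OX2H1] is the SMARTS for a carboxylic acid: an sp2 carbon double-bonded to O and single-bonded to an -OH oxygen.
The molecule carries 3 separate instances of a carboxylic acid group (-C(=O)OH) meeting every constraint; each maps to a distinct set of atoms, giving 3 matches.

3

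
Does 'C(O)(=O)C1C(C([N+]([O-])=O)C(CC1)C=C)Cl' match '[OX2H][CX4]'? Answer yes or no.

No

The pattern [OX2H][CX4] describes a hydroxyl oxygen bound to an sp3 (X4) carbon — an aliphatic alcohol.
The closest candidate here is a carboxylic acid group (-C(=O)OH), but the -OH is on a CX3 carbonyl carbon, not a CX4 carbon. No other fragment satisfies the full query, so there is no match.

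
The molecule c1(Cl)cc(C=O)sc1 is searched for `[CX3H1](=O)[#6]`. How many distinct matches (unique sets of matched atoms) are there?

1

[CX3H1](=O)[#6] is the SMARTS for an aldehyde: an sp2 carbon with one H, double-bonded to O and single-bonded to carbon.
Exactly one fragment in the molecule meets all constraints, giving 1 match.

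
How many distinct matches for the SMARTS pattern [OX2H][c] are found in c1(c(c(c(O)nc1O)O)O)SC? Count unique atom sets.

4

[OX2H][c] is the SMARTS for a phenol: a hydroxyl oxygen attached to an aromatic carbon.
The molecule carries 4 separate instances of a hydroxyl group (-OH) meeting every constraint; each maps to a distinct set of atoms, giving 4 matches.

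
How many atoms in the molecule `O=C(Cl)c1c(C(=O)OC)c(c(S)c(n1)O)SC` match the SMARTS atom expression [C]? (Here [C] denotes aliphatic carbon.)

Check the 17 heavy atoms by environment: 1× n (aromatic) → no; 5× c (aromatic) → no; 2× S → no; 4× C → match; 4× O → no; 1× Cl → no.
That gives 4 matching atoms.

4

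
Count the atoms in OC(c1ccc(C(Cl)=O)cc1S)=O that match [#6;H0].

5

Check the 13 heavy atoms by environment: 3× c (aromatic, H0) → match; 3× c (aromatic, H1) → no; 1× S (H1) → no; 2× C (H0) → match; 2× O (H0) → no; 1× Cl (H0) → no; 1× O (H1) → no.
Summing the matching environments: 3 + 2 = 5 matching atoms.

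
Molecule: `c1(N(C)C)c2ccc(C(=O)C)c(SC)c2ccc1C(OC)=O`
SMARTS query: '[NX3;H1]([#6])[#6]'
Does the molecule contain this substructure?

No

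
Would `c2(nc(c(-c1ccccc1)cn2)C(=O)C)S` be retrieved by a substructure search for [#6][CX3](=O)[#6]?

The pattern [#6][CX3](=O)[#6] describes a carbonyl carbon (no H) flanked by two carbons — a ketone.
The molecule carries an acetyl/ketone group (-C(=O)CH3), whose atoms satisfy every constraint of the query, so the pattern matches.

Yes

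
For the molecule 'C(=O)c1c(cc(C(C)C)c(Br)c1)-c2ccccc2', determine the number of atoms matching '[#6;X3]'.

13

Check the 18 heavy atoms by environment: 12× c (aromatic, X3) → match; 3× C (X4) → no; 1× C (X3) → match; 1× O (X1) → no; 1× Br (X1) → no.
Summing the matching environments: 12 + 1 = 13 matching atoms.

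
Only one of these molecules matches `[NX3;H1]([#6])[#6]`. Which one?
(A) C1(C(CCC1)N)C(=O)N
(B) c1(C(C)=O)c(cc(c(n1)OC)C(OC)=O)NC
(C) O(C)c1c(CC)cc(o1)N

B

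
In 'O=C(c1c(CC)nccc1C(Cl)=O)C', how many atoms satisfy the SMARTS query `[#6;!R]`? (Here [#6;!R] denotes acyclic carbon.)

5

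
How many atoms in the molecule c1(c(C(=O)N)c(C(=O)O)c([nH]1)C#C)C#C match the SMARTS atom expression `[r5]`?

The query [r5] means: r5 matches atoms in a five-membered ring.
Check the 15 heavy atoms by environment: 1× n (aromatic, in 5-ring) → match; 4× c (aromatic, in 5-ring) → match; 6× C (acyclic) → no; 3× O (acyclic) → no; 1× N (acyclic) → no.
Summing the matching environments: 1 + 4 = 5 matching atoms.

5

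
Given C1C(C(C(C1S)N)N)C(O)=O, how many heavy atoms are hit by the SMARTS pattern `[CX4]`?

5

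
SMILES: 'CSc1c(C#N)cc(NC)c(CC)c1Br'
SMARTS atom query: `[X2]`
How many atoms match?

2

The query [X2] means: any atom with exactly two total connections (bonds + H).
Check the 15 heavy atoms by environment: 6× c (aromatic, X3) → no; 1× N (X3) → no; 4× C (X4) → no; 1× Br (X1) → no; 1× C (X2) → match; 1× N (X1) → no; 1× S (X2) → match.
Summing the matching environments: 1 + 1 = 2 matching atoms.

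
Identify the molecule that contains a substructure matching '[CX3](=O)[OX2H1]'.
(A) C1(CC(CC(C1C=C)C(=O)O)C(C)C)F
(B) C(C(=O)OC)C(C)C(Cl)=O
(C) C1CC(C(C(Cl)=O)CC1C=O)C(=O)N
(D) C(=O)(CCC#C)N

A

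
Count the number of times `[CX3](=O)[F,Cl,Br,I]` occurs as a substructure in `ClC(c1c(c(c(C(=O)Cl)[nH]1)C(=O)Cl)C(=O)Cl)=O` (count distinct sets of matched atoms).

4

[CX3](=O)[F,Cl,Br,I] is the SMARTS for an acyl halide: a carbonyl carbon bonded to a halogen.
The molecule carries 4 separate instances of an acyl chloride (-C(=O)Cl) meeting every constraint; each maps to a distinct set of atoms, giving 4 matches.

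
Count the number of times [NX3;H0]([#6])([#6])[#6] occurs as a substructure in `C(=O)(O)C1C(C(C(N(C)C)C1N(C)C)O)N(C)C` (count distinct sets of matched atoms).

3

[NX3;H0]([#6])([#6])[#6] is the SMARTS for a tertiary amine: a trivalent nitrogen with no H, bonded to three carbons.
The molecule carries 3 separate instances of a dimethylamino group (-N(CH3)2) meeting every constraint; each maps to a distinct set of atoms, giving 3 matches.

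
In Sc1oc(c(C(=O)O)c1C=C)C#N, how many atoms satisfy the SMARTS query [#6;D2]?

2

Check the 13 heavy atoms by environment: 1× o (aromatic, D2) → no; 4× c (aromatic, D3) → no; 1× C (D3) → no; 2× O (D1) → no; 2× C (D2) → match; 1× N (D1) → no; 1× S (D1) → no; 1× C (D1) → no.
That gives 2 matching atoms.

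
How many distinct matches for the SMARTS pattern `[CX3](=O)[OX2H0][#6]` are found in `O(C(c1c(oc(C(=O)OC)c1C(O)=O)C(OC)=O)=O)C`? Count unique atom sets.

3

[CX3](=O)[OX2H0][#6] is the SMARTS for an ester: a carbonyl carbon bonded to an oxygen that is itself bonded to carbon (no H on that O).
The molecule carries 3 separate instances of a methyl-ester group (-C(=O)OCH3) meeting every constraint; each maps to a distinct set of atoms, giving 3 matches.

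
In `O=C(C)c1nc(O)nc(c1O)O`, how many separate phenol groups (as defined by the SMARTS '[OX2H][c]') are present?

[OX2H][c] is the SMARTS for a phenol: a hydroxyl oxygen attached to an aromatic carbon.
The molecule carries 3 separate instances of a hydroxyl group (-OH) meeting every constraint; each maps to a distinct set of atoms, giving 3 matches.

3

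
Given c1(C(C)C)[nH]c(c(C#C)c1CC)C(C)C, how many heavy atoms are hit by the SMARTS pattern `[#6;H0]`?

Check the 15 heavy atoms by environment: 1× n (aromatic, H1) → no; 4× c (aromatic, H0) → match; 3× C (H1) → no; 5× C (H3) → no; 1× C (H2) → no; 1× C (H0) → match.
Summing the matching environments: 4 + 1 = 5 matching atoms.

5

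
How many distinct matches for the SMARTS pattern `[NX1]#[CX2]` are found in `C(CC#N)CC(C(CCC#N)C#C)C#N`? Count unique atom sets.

[NX1]#[CX2] is the SMARTS for a nitrile: a nitrogen triple-bonded to a two-connected carbon.
The molecule carries 3 separate instances of a nitrile (-C#N) meeting every constraint; each maps to a distinct set of atoms, giving 3 matches.

3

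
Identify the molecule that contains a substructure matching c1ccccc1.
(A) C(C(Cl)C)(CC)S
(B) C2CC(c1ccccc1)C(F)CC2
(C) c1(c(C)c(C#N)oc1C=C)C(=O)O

B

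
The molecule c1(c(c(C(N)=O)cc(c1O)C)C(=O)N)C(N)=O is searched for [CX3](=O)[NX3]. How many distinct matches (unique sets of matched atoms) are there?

3

[CX3](=O)[NX3] is the SMARTS for an amide: a carbonyl carbon bonded to a trivalent nitrogen.
The molecule carries 3 separate instances of a primary amide (-C(=O)NH2) meeting every constraint; each maps to a distinct set of atoms, giving 3 matches.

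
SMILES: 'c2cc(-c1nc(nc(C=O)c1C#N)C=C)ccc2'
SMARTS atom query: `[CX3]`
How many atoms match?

The query [CX3] means: C with X3: aliphatic carbon with exactly 3 total connections.
Check the 18 heavy atoms by environment: 2× n (aromatic, X2) → no; 10× c (aromatic, X3) → no; 3× C (X3) → match; 1× O (X1) → no; 1× C (X2) → no; 1× N (X1) → no.
That gives 3 matching atoms.

3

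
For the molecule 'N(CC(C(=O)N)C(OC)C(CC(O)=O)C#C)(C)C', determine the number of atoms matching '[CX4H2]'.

Check the 18 heavy atoms by environment: 2× C (H2, X4) → match; 3× C (H1, X4) → no; 1× C (H0, X2) → no; 1× C (H1, X2) → no; 1× O (H0, X2) → no; 3× C (H3, X4) → no; 1× N (H0, X3) → no; 2× C (H0, X3) → no; 2× O (H0, X1) → no; 1× N (H2, X3) → no; 1× O (H1, X2) → no.
That gives 2 matching atoms.

2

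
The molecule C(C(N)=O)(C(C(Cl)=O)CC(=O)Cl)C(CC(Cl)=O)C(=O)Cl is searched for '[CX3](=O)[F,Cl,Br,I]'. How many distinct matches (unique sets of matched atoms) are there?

[CX3](=O)[F,Cl,Br,I] is the SMARTS for an acyl halide: a carbonyl carbon bonded to a halogen.
The molecule carries 4 separate instances of an acyl chloride (-C(=O)Cl) meeting every constraint; each maps to a distinct set of atoms, giving 4 matches.

4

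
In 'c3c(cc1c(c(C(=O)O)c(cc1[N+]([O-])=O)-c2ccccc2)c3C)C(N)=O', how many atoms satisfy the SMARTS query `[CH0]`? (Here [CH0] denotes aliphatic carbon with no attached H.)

2

Check the 26 heavy atoms by environment: 8× c (aromatic, H0) → no; 8× c (aromatic, H1) → no; 2× C (H0) → match; 3× O (H0) → no; 1× O (H1) → no; 1× N (charge +1, H0) → no; 1× O (charge -1, H0) → no; 1× C (H3) → no; 1× N (H2) → no.
That gives 2 matching atoms.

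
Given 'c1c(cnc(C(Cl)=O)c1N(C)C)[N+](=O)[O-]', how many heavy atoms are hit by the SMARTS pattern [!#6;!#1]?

Check the 15 heavy atoms by environment: 1× n (aromatic) → match; 5× c (aromatic) → no; 1× N (charge +1) → match; 1× O (charge -1) → match; 2× O → match; 1× N → match; 3× C → no; 1× Cl → match.
Summing the matching environments: 1 + 1 + 1 + 2 + 1 + 1 = 7 matching atoms.

7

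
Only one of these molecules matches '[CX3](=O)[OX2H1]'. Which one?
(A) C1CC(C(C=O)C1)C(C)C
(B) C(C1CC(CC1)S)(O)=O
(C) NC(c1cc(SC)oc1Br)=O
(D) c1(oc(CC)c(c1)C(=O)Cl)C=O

B

[CX3](=O)[OX2H1] describes an sp2 carbon double-bonded to O and single-bonded to an -OH oxygen (a carboxylic acid).
(A) has an aldehyde (-CHO) but there is no singly-bonded oxygen on the carbonyl carbon.
(B) contains a carboxylic acid group (-C(=O)OH), which satisfies every atom and bond constraint.
(C) has a primary amide (-C(=O)NH2) but the carbonyl is bonded to N, not to an -OH oxygen.
(D) has an acyl chloride (-C(=O)Cl) but the carbonyl is bonded to Cl, not to an -OH oxygen.
So the answer is (B).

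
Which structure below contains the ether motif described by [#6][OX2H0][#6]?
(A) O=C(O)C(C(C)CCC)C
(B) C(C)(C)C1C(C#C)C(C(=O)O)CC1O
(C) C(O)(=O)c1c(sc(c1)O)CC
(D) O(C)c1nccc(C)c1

[#6][OX2H0][#6] describes an aliphatic oxygen bridging two carbons with no H on the oxygen (an ether).
(A) has a carboxylic acid group (-C(=O)OH) but the -OH oxygen has H1; the =O is OX1, not OX2.
(B) has a carboxylic acid group (-C(=O)OH) but the -OH oxygen has H1; the =O is OX1, not OX2.
(C) has a hydroxyl group (-OH) but the oxygen has H1, not H0 bridging two carbons.
(D) contains a methoxy ether (-OCH3), which satisfies every atom and bond constraint.
So the answer is (D).

D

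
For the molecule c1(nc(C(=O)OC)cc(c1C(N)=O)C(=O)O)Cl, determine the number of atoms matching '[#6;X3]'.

8

Check the 17 heavy atoms by environment: 1× n (aromatic, X2) → no; 5× c (aromatic, X3) → match; 3× C (X3) → match; 3× O (X1) → no; 1× N (X3) → no; 2× O (X2) → no; 1× C (X4) → no; 1× Cl (X1) → no.
Summing the matching environments: 5 + 3 = 8 matching atoms.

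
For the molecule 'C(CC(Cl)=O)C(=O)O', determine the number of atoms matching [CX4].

2

The query [CX4] means: C with X4: aliphatic carbon with exactly 4 total connections (bonds + H).
Check the 8 heavy atoms by environment: 2× C (X4) → match; 2× C (X3) → no; 2× O (X1) → no; 1× Cl (X1) → no; 1× O (X2) → no.
That gives 2 matching atoms.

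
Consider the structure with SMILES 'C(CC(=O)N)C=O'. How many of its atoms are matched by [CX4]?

The query [CX4] means: C with X4: aliphatic carbon with exactly 4 total connections (bonds + H).
Check the 7 heavy atoms by environment: 2× C (X4) → match; 2× C (X3) → no; 2× O (X1) → no; 1× N (X3) → no.
That gives 2 matching atoms.

2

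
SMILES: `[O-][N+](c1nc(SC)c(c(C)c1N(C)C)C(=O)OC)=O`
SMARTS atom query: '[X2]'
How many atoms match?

The query [X2] means: any atom with exactly two total connections (bonds + H).
Check the 19 heavy atoms by environment: 1× n (aromatic, X2) → match; 5× c (aromatic, X3) → no; 5× C (X4) → no; 1× C (X3) → no; 2× O (X1) → no; 1× O (X2) → match; 1× N (X3) → no; 1× S (X2) → match; 1× N (charge +1, X3) → no; 1× O (charge -1, X1) → no.
Summing the matching environments: 1 + 1 + 1 = 3 matching atoms.

3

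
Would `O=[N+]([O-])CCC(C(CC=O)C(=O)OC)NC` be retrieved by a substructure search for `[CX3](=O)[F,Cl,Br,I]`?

No

The pattern [CX3](=O)[F,Cl,Br,I] describes a carbonyl carbon bonded to a halogen — an acyl halide.
The closest candidate here is a methyl-ester group (-C(=O)OCH3), but the carbonyl is bonded to -O-C, not to a halogen. No other fragment satisfies the full query, so there is no match.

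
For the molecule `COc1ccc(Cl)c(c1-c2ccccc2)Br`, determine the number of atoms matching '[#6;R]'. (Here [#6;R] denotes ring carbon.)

12

Check the 16 heavy atoms by environment: 12× c (aromatic, in 6-ring) → match; 1× Br (acyclic) → no; 1× O (acyclic) → no; 1× C (acyclic) → no; 1× Cl (acyclic) → no.
That gives 12 matching atoms.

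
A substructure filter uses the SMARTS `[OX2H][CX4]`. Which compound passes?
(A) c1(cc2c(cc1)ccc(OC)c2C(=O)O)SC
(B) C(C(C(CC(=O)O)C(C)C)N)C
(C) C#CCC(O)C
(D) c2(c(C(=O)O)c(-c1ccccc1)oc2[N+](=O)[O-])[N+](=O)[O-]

C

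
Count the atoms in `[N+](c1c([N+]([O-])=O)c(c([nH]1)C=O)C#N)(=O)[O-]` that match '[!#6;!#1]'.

9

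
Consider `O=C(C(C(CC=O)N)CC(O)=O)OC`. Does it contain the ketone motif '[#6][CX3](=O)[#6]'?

No

The pattern [#6][CX3](=O)[#6] describes a carbonyl carbon (no H) flanked by two carbons — a ketone.
The closest candidate here is a methyl-ester group (-C(=O)OCH3), but one neighbour of the carbonyl carbon is O, not C. No other fragment satisfies the full query, so there is no match.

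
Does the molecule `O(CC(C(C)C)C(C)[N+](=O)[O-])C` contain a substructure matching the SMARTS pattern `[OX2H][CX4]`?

The pattern [OX2H][CX4] describes a hydroxyl oxygen bound to an sp3 (X4) carbon — an aliphatic alcohol.
The closest candidate here is a methoxy ether (-OCH3), but the oxygen has H0 (ether), not H1. No other fragment satisfies the full query, so there is no match.

No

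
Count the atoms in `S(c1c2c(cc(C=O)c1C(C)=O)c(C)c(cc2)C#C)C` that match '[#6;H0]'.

9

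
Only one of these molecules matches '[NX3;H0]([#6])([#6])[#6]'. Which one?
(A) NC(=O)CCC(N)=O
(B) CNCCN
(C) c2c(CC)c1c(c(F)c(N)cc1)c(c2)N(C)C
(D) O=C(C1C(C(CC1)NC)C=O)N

C

[NX3;H0]([#6])([#6])[#6] describes a trivalent nitrogen with no H, bonded to three carbons (a tertiary amine).
(A) has a primary amide (-C(=O)NH2) but the amide nitrogen has H2 and only one carbon neighbour.
(B) has a primary amino group (-NH2) but the nitrogen has H2, not H0 with three carbons.
(C) contains a dimethylamino group (-N(CH3)2), which satisfies every atom and bond constraint.
(D) has a primary amide (-C(=O)NH2) but the amide nitrogen has H2 and only one carbon neighbour.
So the answer is (C).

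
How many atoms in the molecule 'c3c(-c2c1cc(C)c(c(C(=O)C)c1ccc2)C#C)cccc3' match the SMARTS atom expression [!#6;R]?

0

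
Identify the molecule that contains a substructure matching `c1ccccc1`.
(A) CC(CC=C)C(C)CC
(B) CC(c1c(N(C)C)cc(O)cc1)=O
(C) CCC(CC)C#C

B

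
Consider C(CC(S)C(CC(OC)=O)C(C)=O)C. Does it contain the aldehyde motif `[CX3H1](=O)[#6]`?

No

The pattern [CX3H1](=O)[#6] describes an sp2 carbon with one H, double-bonded to O and single-bonded to carbon — an aldehyde.
The closest candidate here is an acetyl/ketone group (-C(=O)CH3), but the carbonyl carbon has H0 (two carbon neighbours), not H1. No other fragment satisfies the full query, so there is no match.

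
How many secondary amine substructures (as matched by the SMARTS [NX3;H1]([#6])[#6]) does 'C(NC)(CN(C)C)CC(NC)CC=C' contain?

2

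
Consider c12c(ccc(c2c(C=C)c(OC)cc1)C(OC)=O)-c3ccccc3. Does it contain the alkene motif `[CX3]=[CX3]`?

Yes

The pattern [CX3]=[CX3] describes a non-aromatic C=C double bond between two sp2 carbons — an alkene.
The molecule carries a vinyl group (-CH=CH2), whose atoms satisfy every constraint of the query, so the pattern matches.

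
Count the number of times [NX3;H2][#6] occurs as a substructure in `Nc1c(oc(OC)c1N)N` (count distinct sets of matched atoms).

3

[NX3;H2][#6] is the SMARTS for a primary amine: a trivalent nitrogen with two H attached to carbon.
The molecule carries 3 separate instances of a primary amino group (-NH2) meeting every constraint; each maps to a distinct set of atoms, giving 3 matches.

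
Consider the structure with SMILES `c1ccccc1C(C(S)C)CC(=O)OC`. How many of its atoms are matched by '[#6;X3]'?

7

Check the 15 heavy atoms by environment: 5× C (X4) → no; 1× C (X3) → match; 1× O (X1) → no; 1× O (X2) → no; 6× c (aromatic, X3) → match; 1× S (X2) → no.
Summing the matching environments: 1 + 6 = 7 matching atoms.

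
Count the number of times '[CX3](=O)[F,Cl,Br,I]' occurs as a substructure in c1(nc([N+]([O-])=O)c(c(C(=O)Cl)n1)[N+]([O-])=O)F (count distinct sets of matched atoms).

[CX3](=O)[F,Cl,Br,I] is the SMARTS for an acyl halide: a carbonyl carbon bonded to a halogen.
Exactly one fragment in the molecule meets all constraints, giving 1 match.

1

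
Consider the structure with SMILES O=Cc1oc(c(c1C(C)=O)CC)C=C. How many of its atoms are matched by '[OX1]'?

2

The query [OX1] means: aliphatic oxygen with one total connection — typically a carbonyl =O or an oxide.
Check the 14 heavy atoms by environment: 1× o (aromatic, X2) → no; 4× c (aromatic, X3) → no; 3× C (X4) → no; 4× C (X3) → no; 2× O (X1) → match.
That gives 2 matching atoms.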